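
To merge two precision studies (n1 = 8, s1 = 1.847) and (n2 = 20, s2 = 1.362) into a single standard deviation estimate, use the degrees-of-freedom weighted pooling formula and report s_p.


s_p = sqrt(((n1-1)*s1^2 + (n2-1)*s2^2) / (n1+n2-2))
numerator = (8-1)*1.847^2 + (20-1)*1.362^2 = 23.879863 + 35.245836 = 59.125699
denominator = 8 + 20 - 2 = 26
s_p^2 = 59.125699 / 26 = 2.2740653
s_p = sqrt(2.2740653) = 1.5080

1.5080


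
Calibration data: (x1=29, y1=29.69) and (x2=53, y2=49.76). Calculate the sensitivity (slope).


slope = (y2 - y1) / (x2 - x1)
= (49.76 - 29.69) / (53 - 29)
= 20.0700 / 24
= 0.8362

0.8362


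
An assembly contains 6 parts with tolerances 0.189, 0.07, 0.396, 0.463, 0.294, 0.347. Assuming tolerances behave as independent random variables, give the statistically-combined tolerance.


RSS = sqrt(0.189^2 + 0.07^2 + 0.396^2 + 0.463^2 + 0.294^2 + 0.347^2)
= sqrt(0.618651)
= 0.7865

0.7865


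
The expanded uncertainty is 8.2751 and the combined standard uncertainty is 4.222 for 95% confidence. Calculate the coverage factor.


k = U / uc
k = 8.2751 / 4.222
k = 1.96

1.96


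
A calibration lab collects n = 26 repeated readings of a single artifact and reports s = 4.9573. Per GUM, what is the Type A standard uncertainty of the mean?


u_A = s / sqrt(n)
u_A = 4.9573 / sqrt(26)
u_A = 4.9573 / 5.0990195
u_A = 0.9722

0.9722


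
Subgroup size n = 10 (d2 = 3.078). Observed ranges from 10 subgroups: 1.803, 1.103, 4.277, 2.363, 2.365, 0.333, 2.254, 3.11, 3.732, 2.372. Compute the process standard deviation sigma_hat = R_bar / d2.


R_bar = (1.803 + 1.103 + 4.277 + 2.363 + 2.365 + 0.333 + 2.254 + 3.11 + 3.732 + 2.372) / 10
R_bar = 23.712 / 10 = 2.3712
sigma_hat = R_bar / d2 = 2.3712 / 3.078 = 0.7704

0.7704


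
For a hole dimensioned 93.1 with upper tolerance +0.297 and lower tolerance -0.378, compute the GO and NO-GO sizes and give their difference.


GO = nominal - lower_tol (smallest hole = maximum material condition)
GO = 93.1 - 0.378 = 92.722
NO-GO = nominal + upper_tol (largest hole = least material condition)
NO-GO = 93.1 + 0.297 = 93.397
spread = NO-GO - GO = 93.397 - 92.722 = 0.6750

0.6750


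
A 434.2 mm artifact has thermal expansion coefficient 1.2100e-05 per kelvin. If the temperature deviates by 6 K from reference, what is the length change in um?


dL = L * alpha * dT
= 434.2 * 1.2100e-05 * 6
= 0.0315229 mm
dL_um = 0.0315229 * 1000 = 31.5229 um

31.5229


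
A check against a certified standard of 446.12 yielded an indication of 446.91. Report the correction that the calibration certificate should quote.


Correction = standard - reading
= 446.12 - 446.91
= -0.7900

-0.7900


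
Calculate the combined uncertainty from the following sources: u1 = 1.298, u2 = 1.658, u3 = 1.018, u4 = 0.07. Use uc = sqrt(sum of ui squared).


uc = sqrt(1.298^2 + 1.658^2 + 1.018^2 + 0.07^2)
uc = sqrt(5.474992)
uc = 2.3399

2.3399


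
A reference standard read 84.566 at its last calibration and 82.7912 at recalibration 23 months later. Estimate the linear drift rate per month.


rate = (v2 - v1) / months
= (82.7912 - 84.566) / 23
= -1.7748 / 23
= -0.0772

-0.0772


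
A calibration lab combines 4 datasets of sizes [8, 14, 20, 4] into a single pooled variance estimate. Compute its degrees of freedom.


nu = sum_i (n_i - 1)
nu = ((8 - 1) + (14 - 1) + (20 - 1) + (4 - 1))
nu = 7 + 13 + 19 + 3
nu = 42

42


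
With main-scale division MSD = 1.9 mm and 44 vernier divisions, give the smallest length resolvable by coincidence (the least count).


LC = MSD / n_div
= 1.9 / 44
= 0.0432

0.0432


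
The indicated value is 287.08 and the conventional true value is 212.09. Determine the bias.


Systematic error = measured - true
= 287.08 - 212.09
= 74.9900

74.9900


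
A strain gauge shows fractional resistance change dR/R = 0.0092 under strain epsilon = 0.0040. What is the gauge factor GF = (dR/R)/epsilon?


GF = (dR/R) / epsilon
= 0.0092 / 0.0040
= 2.3000

2.3000


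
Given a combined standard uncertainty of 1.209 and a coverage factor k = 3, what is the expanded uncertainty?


U = k * uc
U = 3 * 1.209
U = 3.6270

3.6270


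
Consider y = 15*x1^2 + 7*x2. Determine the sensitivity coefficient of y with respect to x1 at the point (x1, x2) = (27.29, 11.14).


y = 15*x1^2 + 7*x2
dy/dx1 = 2*15*x1
Evaluate at x1 = 27.29: c1 = 30 * 27.29
c1 = 818.7000

818.7000


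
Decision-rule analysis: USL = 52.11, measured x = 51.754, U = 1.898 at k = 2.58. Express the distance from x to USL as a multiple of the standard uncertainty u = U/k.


u = U / k = 1.898 / 2.58 = 0.73565891
margin = |USL - x| = |52.11 - 51.754| = 0.356
z = margin / u = 0.356 / 0.73565891
z = 0.4839

0.4839


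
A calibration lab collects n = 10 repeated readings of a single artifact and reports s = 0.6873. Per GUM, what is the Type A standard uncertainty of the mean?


u_A = s / sqrt(n)
u_A = 0.6873 / sqrt(10)
u_A = 0.6873 / 3.1622777
u_A = 0.2173

0.2173


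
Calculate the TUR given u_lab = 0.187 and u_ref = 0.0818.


TUR = u_lab / u_ref
= 0.187 / 0.0818
= 2.2861

2.2861


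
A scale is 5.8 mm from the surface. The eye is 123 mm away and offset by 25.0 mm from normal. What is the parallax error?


error = h * offset / d
= 5.8 * 25.0 / 123
= 1.1789

1.1789


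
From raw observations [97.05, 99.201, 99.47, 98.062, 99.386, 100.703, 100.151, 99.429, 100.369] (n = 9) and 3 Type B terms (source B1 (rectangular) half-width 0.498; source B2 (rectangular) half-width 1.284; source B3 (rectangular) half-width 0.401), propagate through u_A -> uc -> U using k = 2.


mean = (97.05 + 99.201 + 99.47 + 98.062 + 99.386 + 100.703 + 100.151 + 99.429 + 100.369) / 9 = 99.31344444
s = sqrt(sum((x - mean)^2)/(n-1)) = 1.145187
u_A = s / sqrt(n) = 1.145187 / sqrt(9) = 0.381729
u_B1 = 0.498 / sqrt(3) = 0.28752043
u_B2 = 1.284 / sqrt(3) = 0.74131775
u_B3 = 0.401 / sqrt(3) = 0.23151746
uc = sqrt(0.381729^2 + 0.28752043^2 + 0.74131775^2 + 0.23151746^2) = 0.91188671
U = k * uc = 2 * 0.91188671
U = 1.8238

1.8238


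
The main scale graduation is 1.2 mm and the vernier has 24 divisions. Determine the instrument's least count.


LC = MSD / n_div
= 1.2 / 24
= 0.0500

0.0500


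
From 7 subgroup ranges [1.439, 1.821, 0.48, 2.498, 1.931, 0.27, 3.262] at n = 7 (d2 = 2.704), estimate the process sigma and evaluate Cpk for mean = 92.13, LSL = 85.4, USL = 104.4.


R_bar = (1.439 + 1.821 + 0.48 + 2.498 + 1.931 + 0.27 + 3.262) / 7 = 1.6715714
sigma = R_bar / d2 = 1.6715714 / 2.704 = 0.61818469
Cp = (USL - LSL)/(6*sigma) = (104.4 - 85.4)/(6*0.61818469) = 5.1225
Cpu = (104.4 - 92.13)/(3*0.61818469) = 6.6161
Cpl = (92.13 - 85.4)/(3*0.61818469) = 3.6289
Cpk = min(Cpu, Cpl) = 3.6289

3.6289


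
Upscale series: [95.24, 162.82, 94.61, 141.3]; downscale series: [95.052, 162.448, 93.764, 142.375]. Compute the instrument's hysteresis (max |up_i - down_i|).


|95.24 - 95.052| = 0.1880
|162.82 - 162.448| = 0.3720
|94.61 - 93.764| = 0.8460
|141.3 - 142.375| = 1.0750
hysteresis = max(diffs) = 1.0750

1.0750


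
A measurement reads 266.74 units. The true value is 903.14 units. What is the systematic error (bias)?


Systematic error = measured - true
= 266.74 - 903.14
= -636.4000

-636.4000


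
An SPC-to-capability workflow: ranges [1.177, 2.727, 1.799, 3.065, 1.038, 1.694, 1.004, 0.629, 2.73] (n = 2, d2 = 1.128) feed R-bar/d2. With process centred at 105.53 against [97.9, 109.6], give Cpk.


R_bar = (1.177 + 2.727 + 1.799 + 3.065 + 1.038 + 1.694 + 1.004 + 0.629 + 2.73) / 9 = 1.7625556
sigma = R_bar / d2 = 1.7625556 / 1.128 = 1.5625493
Cp = (USL - LSL)/(6*sigma) = (109.6 - 97.9)/(6*1.5625493) = 1.2480
Cpu = (109.6 - 105.53)/(3*1.5625493) = 0.8682
Cpl = (105.53 - 97.9)/(3*1.5625493) = 1.6277
Cpk = min(Cpu, Cpl) = 0.8682

0.8682


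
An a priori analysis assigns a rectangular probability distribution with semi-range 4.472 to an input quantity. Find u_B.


u_B = half_width / sqrt(3)
u_B = 4.472 / 1.7320508
u_B = 2.5819

2.5819


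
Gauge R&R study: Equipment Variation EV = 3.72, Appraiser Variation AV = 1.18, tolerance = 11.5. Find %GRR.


GRR = sqrt(EV^2 + AV^2) = sqrt(3.72^2 + 1.18^2) = 3.9026658
%GRR = GRR / tol * 100 = 3.9026658 / 11.5 * 100
%GRR = 33.9362

33.9362


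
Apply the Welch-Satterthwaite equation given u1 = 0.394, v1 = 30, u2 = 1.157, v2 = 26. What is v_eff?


uc = sqrt(u1^2 + u2^2) = sqrt(0.394^2 + 1.157^2) = 1.2222459
v_eff = uc^4 / (u1^4/v1 + u2^4/v2)
= 1.2222459^4 / (0.394^4/30 + 1.157^4/26)
= 2.2316925 / 0.069725626
v_eff = 32.0068

32.0068


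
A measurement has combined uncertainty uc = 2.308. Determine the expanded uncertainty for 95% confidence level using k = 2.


U = k * uc
U = 2 * 2.308
U = 4.6160

4.6160


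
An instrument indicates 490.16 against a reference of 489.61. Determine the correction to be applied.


Correction = standard - reading
= 489.61 - 490.16
= -0.5500

-0.5500


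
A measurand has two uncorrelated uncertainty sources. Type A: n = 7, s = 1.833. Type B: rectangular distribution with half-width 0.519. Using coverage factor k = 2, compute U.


u_A = s / sqrt(n) = 1.833 / sqrt(7) = 0.69280888
u_B = half_width / sqrt(3) = 0.519 / sqrt(3) = 0.29964479
uc = sqrt(u_A^2 + u_B^2) = sqrt(0.69280888^2 + 0.29964479^2) = 0.75483186
U = k * uc = 2 * 0.75483186
U = 1.5097

1.5097


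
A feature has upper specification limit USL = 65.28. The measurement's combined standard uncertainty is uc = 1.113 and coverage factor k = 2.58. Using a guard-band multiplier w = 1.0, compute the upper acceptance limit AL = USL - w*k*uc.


U = k * uc = 2.58 * 1.113 = 2.87154
guard band g = w * U = 1.0 * 2.87154 = 2.87154
AL = USL - g = 65.28 - 2.87154
AL = 62.4085

62.4085


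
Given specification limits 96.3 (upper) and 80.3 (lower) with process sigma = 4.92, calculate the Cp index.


Cp = (USL - LSL) / (6 * sigma)
= (96.3 - 80.3) / (6 * 4.92)
= 16.0000 / 29.5200
= 0.5420

0.5420


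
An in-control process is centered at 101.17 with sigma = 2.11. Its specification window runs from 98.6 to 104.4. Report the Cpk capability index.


Cpu = (USL - mean) / (3*sigma) = (104.4 - 101.17) / (3*2.11) = 0.5103
Cpl = (mean - LSL) / (3*sigma) = (101.17 - 98.6) / (3*2.11) = 0.4060
Cpk = min(Cpu, Cpl) = 0.4060

0.4060


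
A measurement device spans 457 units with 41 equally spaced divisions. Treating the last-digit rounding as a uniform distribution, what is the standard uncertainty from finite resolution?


resolution = range / divisions
resolution = 457 / 41 = 11.146341
u_res = resolution / (2*sqrt(3))
u_res = 11.146341 / 3.4641016
u_res = 3.2177

3.2177


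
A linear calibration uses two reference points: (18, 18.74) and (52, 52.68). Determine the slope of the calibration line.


slope = (y2 - y1) / (x2 - x1)
= (52.68 - 18.74) / (52 - 18)
= 33.9400 / 34
= 0.9982

0.9982


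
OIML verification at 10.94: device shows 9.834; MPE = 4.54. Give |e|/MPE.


e = indication - reference = 9.834 - 10.94 = -1.1060
|e| = 1.1060
ratio = |e| / MPE = 1.1060 / 4.54
ratio = 0.2436

0.2436


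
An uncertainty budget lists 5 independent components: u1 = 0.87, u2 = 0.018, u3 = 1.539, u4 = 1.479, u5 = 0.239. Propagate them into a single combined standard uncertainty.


uc = sqrt(0.87^2 + 0.018^2 + 1.539^2 + 1.479^2 + 0.239^2)
uc = sqrt(5.370307)
uc = 2.3174

2.3174


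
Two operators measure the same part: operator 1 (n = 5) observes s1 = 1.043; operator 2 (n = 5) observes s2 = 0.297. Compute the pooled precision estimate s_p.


s_p = sqrt(((n1-1)*s1^2 + (n2-1)*s2^2) / (n1+n2-2))
numerator = (5-1)*1.043^2 + (5-1)*0.297^2 = 4.351396 + 0.352836 = 4.704232
denominator = 5 + 5 - 2 = 8
s_p^2 = 4.704232 / 8 = 0.588029
s_p = sqrt(0.588029) = 0.7668

0.7668


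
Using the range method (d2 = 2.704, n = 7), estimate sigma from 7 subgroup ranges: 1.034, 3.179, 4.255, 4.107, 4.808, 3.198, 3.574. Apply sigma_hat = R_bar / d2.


R_bar = (1.034 + 3.179 + 4.255 + 4.107 + 4.808 + 3.198 + 3.574) / 7
R_bar = 24.155 / 7 = 3.4507143
sigma_hat = R_bar / d2 = 3.4507143 / 2.704 = 1.2762

1.2762


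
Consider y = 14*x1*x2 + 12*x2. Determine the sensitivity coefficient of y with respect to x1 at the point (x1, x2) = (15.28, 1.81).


y = 14*x1*x2 + 12*x2
dy/dx1 = 14*x2
Evaluate at x2 = 1.81: c1 = 14 * 1.81
c1 = 25.3400

25.3400


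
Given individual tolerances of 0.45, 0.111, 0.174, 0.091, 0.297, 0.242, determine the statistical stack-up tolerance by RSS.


RSS = sqrt(0.45^2 + 0.111^2 + 0.174^2 + 0.091^2 + 0.297^2 + 0.242^2)
= sqrt(0.400151)
= 0.6326

0.6326


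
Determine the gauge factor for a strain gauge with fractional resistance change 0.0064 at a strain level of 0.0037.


GF = (dR/R) / epsilon
= 0.0064 / 0.0037
= 1.7297

1.7297


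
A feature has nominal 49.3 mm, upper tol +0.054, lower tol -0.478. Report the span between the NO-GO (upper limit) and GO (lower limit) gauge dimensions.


GO = nominal - lower_tol (smallest hole = maximum material condition)
GO = 49.3 - 0.478 = 48.822
NO-GO = nominal + upper_tol (largest hole = least material condition)
NO-GO = 49.3 + 0.054 = 49.354
spread = NO-GO - GO = 49.354 - 48.822 = 0.5320

0.5320


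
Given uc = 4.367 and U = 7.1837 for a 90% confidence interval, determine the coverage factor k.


k = U / uc
k = 7.1837 / 4.367
k = 1.645

1.645


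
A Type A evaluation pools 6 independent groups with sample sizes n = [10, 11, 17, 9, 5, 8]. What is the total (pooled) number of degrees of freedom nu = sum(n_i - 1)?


nu = sum_i (n_i - 1)
nu = ((10 - 1) + (11 - 1) + (17 - 1) + (9 - 1) + (5 - 1) + (8 - 1))
nu = 9 + 10 + 16 + 8 + 4 + 7
nu = 54

54


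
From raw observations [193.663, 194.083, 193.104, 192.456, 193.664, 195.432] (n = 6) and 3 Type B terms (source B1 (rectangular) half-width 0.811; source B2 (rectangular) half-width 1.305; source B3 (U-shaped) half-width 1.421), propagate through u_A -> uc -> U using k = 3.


mean = (193.663 + 194.083 + 193.104 + 192.456 + 193.664 + 195.432) / 6 = 193.7336667
s = sqrt(sum((x - mean)^2)/(n-1)) = 1.0045028
u_A = s / sqrt(n) = 1.0045028 / sqrt(6) = 0.41008655
u_B1 = 0.811 / sqrt(3) = 0.46823107
u_B2 = 1.305 / sqrt(3) = 0.7534421
u_B3 = 1.421 / sqrt(2) = 1.0047987
uc = sqrt(0.41008655^2 + 0.46823107^2 + 0.7534421^2 + 1.0047987^2) = 1.40168
U = k * uc = 3 * 1.40168
U = 4.2050

4.2050


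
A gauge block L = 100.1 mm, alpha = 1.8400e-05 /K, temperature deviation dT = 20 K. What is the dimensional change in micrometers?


dL = L * alpha * dT
= 100.1 * 1.8400e-05 * 20
= 0.0368368 mm
dL_um = 0.0368368 * 1000 = 36.8368 um

36.8368


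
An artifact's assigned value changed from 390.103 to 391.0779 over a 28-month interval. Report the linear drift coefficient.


rate = (v2 - v1) / months
= (391.0779 - 390.103) / 28
= 0.9749 / 28
= 0.0348

0.0348


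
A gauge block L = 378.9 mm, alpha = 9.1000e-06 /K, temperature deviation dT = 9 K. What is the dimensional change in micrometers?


dL = L * alpha * dT
= 378.9 * 9.1000e-06 * 9
= 0.0310319 mm
dL_um = 0.0310319 * 1000 = 31.0319 um

31.0319


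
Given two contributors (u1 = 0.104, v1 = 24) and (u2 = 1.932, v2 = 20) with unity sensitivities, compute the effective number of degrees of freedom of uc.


uc = sqrt(u1^2 + u2^2) = sqrt(0.104^2 + 1.932^2) = 1.9347971
v_eff = uc^4 / (u1^4/v1 + u2^4/v2)
= 1.9347971^4 / (0.104^4/24 + 1.932^4/20)
= 14.013342 / 0.69662897
v_eff = 20.1159

20.1159


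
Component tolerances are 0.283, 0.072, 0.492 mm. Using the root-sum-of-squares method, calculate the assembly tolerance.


RSS = sqrt(0.283^2 + 0.072^2 + 0.492^2)
= sqrt(0.327337)
= 0.5721

0.5721


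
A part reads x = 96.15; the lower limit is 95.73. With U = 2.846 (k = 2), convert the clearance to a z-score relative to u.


u = U / k = 2.846 / 2 = 1.423
margin = |LSL - x| = |95.73 - 96.15| = 0.42
z = margin / u = 0.42 / 1.423
z = 0.2952

0.2952


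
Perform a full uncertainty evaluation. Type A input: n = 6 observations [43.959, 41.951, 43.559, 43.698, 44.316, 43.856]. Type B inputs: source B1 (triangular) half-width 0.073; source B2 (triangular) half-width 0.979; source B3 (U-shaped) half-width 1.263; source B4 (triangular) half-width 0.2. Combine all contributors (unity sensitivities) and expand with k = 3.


mean = (43.959 + 41.951 + 43.559 + 43.698 + 44.316 + 43.856) / 6 = 43.5565
s = sqrt(sum((x - mean)^2)/(n-1)) = 0.82779291
u_A = s / sqrt(n) = 0.82779291 / sqrt(6) = 0.33794504
u_B1 = 0.073 / sqrt(6) = 0.029802125
u_B2 = 0.979 / sqrt(6) = 0.39967508
u_B3 = 1.263 / sqrt(2) = 0.89307586
u_B4 = 0.2 / sqrt(6) = 0.081649658
uc = sqrt(0.33794504^2 + 0.029802125^2 + 0.39967508^2 + 0.89307586^2 + 0.081649658^2) = 1.0387908
U = k * uc = 3 * 1.0387908
U = 3.1164

3.1164


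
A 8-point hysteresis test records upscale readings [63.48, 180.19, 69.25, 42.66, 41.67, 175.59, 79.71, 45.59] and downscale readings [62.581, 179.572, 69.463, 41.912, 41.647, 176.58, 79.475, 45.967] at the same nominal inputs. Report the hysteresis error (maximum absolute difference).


|63.48 - 62.581| = 0.8990
|180.19 - 179.572| = 0.6180
|69.25 - 69.463| = 0.2130
|42.66 - 41.912| = 0.7480
|41.67 - 41.647| = 0.0230
|175.59 - 176.58| = 0.9900
|79.71 - 79.475| = 0.2350
|45.59 - 45.967| = 0.3770
hysteresis = max(diffs) = 0.9900

0.9900


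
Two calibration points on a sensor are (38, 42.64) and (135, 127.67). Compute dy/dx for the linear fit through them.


slope = (y2 - y1) / (x2 - x1)
= (127.67 - 42.64) / (135 - 38)
= 85.0300 / 97
= 0.8766

0.8766


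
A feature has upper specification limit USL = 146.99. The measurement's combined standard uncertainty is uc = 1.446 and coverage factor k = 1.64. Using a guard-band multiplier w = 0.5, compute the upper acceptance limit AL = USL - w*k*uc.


U = k * uc = 1.64 * 1.446 = 2.37144
guard band g = w * U = 0.5 * 2.37144 = 1.18572
AL = USL - g = 146.99 - 1.18572
AL = 145.8043

145.8043


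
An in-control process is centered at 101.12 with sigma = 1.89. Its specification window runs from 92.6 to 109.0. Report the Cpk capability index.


Cpu = (USL - mean) / (3*sigma) = (109.0 - 101.12) / (3*1.89) = 1.3898
Cpl = (mean - LSL) / (3*sigma) = (101.12 - 92.6) / (3*1.89) = 1.5026
Cpk = min(Cpu, Cpl) = 1.3898

1.3898


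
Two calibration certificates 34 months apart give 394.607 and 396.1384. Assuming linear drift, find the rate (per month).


rate = (v2 - v1) / months
= (396.1384 - 394.607) / 34
= 1.5314 / 34
= 0.0450

0.0450


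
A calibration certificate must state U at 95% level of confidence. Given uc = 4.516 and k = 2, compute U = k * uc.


U = k * uc
U = 2 * 4.516
U = 9.0320

9.0320


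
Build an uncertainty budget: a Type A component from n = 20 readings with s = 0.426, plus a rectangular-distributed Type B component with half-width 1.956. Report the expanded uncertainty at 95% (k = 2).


u_A = s / sqrt(n) = 0.426 / sqrt(20) = 0.095256496
u_B = half_width / sqrt(3) = 1.956 / sqrt(3) = 1.1292971
uc = sqrt(u_A^2 + u_B^2) = sqrt(0.095256496^2 + 1.1292971^2) = 1.1333074
U = k * uc = 2 * 1.1333074
U = 2.2666

2.2666


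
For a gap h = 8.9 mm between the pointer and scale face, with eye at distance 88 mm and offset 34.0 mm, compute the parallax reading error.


error = h * offset / d
= 8.9 * 34.0 / 88
= 3.4386

3.4386


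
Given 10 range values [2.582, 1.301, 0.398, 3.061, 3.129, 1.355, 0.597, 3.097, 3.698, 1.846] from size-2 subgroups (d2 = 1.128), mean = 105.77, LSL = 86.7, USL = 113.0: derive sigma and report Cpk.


R_bar = (2.582 + 1.301 + 0.398 + 3.061 + 3.129 + 1.355 + 0.597 + 3.097 + 3.698 + 1.846) / 10 = 2.1064
sigma = R_bar / d2 = 2.1064 / 1.128 = 1.8673759
Cp = (USL - LSL)/(6*sigma) = (113.0 - 86.7)/(6*1.8673759) = 2.3473
Cpu = (113.0 - 105.77)/(3*1.8673759) = 1.2906
Cpl = (105.77 - 86.7)/(3*1.8673759) = 3.4041
Cpk = min(Cpu, Cpl) = 1.2906

1.2906


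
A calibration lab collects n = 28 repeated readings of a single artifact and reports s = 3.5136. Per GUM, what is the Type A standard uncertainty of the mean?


u_A = s / sqrt(n)
u_A = 3.5136 / sqrt(28)
u_A = 3.5136 / 5.2915026
u_A = 0.6640

0.6640


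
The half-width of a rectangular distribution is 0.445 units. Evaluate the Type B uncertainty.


u_B = half_width / sqrt(3)
u_B = 0.445 / 1.7320508
u_B = 0.2569

0.2569


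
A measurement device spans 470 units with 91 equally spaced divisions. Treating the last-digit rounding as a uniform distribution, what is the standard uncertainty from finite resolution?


resolution = range / divisions
resolution = 470 / 91 = 5.1648352
u_res = resolution / (2*sqrt(3))
u_res = 5.1648352 / 3.4641016
u_res = 1.4910

1.4910


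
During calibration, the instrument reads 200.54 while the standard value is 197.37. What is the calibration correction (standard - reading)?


Correction = standard - reading
= 197.37 - 200.54
= -3.1700

-3.1700


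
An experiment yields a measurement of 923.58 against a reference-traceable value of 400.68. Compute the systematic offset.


Systematic error = measured - true
= 923.58 - 400.68
= 522.9000

522.9000


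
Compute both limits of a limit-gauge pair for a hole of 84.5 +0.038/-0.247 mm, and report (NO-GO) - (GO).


GO = nominal - lower_tol (smallest hole = maximum material condition)
GO = 84.5 - 0.247 = 84.253
NO-GO = nominal + upper_tol (largest hole = least material condition)
NO-GO = 84.5 + 0.038 = 84.538
spread = NO-GO - GO = 84.538 - 84.253 = 0.2850

0.2850


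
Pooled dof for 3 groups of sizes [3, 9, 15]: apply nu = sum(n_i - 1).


nu = sum_i (n_i - 1)
nu = ((3 - 1) + (9 - 1) + (15 - 1))
nu = 2 + 8 + 14
nu = 24

24


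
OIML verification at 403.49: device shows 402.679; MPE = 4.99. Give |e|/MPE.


e = indication - reference = 402.679 - 403.49 = -0.8110
|e| = 0.8110
ratio = |e| / MPE = 0.8110 / 4.99
ratio = 0.1625

0.1625


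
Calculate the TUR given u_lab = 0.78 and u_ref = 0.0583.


TUR = u_lab / u_ref
= 0.78 / 0.0583
= 13.3791

13.3791


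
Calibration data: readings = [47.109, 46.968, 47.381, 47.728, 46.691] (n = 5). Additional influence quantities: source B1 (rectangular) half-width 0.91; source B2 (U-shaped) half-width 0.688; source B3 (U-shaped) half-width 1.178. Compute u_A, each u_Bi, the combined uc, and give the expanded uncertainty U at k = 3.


mean = (47.109 + 46.968 + 47.381 + 47.728 + 46.691) / 5 = 47.1754
s = sqrt(sum((x - mean)^2)/(n-1)) = 0.39676983
u_A = s / sqrt(n) = 0.39676983 / sqrt(5) = 0.17744086
u_B1 = 0.91 / sqrt(3) = 0.52538874
u_B2 = 0.688 / sqrt(2) = 0.48648947
u_B3 = 1.178 / sqrt(2) = 0.83297179
uc = sqrt(0.17744086^2 + 0.52538874^2 + 0.48648947^2 + 0.83297179^2) = 1.1126691
U = k * uc = 3 * 1.1126691
U = 3.3380

3.3380


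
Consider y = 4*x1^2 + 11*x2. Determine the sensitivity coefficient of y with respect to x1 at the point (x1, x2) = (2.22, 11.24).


y = 4*x1^2 + 11*x2
dy/dx1 = 2*4*x1
Evaluate at x1 = 2.22: c1 = 8 * 2.22
c1 = 17.7600

17.7600


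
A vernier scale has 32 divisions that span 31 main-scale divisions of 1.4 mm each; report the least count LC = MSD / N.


LC = MSD / n_div
= 1.4 / 32
= 0.0437

0.0437


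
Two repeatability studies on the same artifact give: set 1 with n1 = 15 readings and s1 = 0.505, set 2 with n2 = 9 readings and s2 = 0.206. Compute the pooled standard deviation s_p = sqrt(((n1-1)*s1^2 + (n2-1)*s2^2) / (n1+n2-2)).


s_p = sqrt(((n1-1)*s1^2 + (n2-1)*s2^2) / (n1+n2-2))
numerator = (15-1)*0.505^2 + (9-1)*0.206^2 = 3.57035 + 0.339488 = 3.909838
denominator = 15 + 9 - 2 = 22
s_p^2 = 3.909838 / 22 = 0.17771991
s_p = sqrt(0.17771991) = 0.4216

0.4216


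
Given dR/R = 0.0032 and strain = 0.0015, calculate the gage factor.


GF = (dR/R) / epsilon
= 0.0032 / 0.0015
= 2.1333

2.1333


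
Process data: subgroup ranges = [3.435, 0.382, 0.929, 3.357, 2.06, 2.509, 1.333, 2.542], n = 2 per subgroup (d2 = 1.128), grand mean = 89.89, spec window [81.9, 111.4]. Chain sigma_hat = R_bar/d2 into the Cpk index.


R_bar = (3.435 + 0.382 + 0.929 + 3.357 + 2.06 + 2.509 + 1.333 + 2.542) / 8 = 2.068375
sigma = R_bar / d2 = 2.068375 / 1.128 = 1.8336658
Cp = (USL - LSL)/(6*sigma) = (111.4 - 81.9)/(6*1.8336658) = 2.6813
Cpu = (111.4 - 89.89)/(3*1.8336658) = 3.9102
Cpl = (89.89 - 81.9)/(3*1.8336658) = 1.4525
Cpk = min(Cpu, Cpl) = 1.4525

1.4525


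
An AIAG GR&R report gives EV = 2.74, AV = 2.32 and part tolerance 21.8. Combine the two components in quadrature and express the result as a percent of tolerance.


GRR = sqrt(EV^2 + AV^2) = sqrt(2.74^2 + 2.32^2) = 3.5902646
%GRR = GRR / tol * 100 = 3.5902646 / 21.8 * 100
%GRR = 16.4691

16.4691


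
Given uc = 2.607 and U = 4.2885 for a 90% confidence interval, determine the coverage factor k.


k = U / uc
k = 4.2885 / 2.607
k = 1.645

1.645


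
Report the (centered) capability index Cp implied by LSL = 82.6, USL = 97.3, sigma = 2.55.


Cp = (USL - LSL) / (6 * sigma)
= (97.3 - 82.6) / (6 * 2.55)
= 14.7000 / 15.3000
= 0.9608

0.9608


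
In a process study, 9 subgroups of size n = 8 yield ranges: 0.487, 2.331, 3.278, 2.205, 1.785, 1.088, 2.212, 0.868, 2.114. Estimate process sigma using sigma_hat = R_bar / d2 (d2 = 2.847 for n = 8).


R_bar = (0.487 + 2.331 + 3.278 + 2.205 + 1.785 + 1.088 + 2.212 + 0.868 + 2.114) / 9
R_bar = 16.368 / 9 = 1.8186667
sigma_hat = R_bar / d2 = 1.8186667 / 2.847 = 0.6388

0.6388


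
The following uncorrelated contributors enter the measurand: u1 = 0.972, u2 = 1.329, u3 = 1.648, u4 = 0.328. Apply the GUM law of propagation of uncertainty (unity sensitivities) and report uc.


uc = sqrt(0.972^2 + 1.329^2 + 1.648^2 + 0.328^2)
uc = sqrt(5.534513)
uc = 2.3526

2.3526


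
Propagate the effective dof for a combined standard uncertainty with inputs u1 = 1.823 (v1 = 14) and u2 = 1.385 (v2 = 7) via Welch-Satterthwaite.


uc = sqrt(u1^2 + u2^2) = sqrt(1.823^2 + 1.385^2) = 2.289444
v_eff = uc^4 / (u1^4/v1 + u2^4/v2)
= 2.289444^4 / (1.823^4/14 + 1.385^4/7)
= 27.473887 / 1.3145493
v_eff = 20.8999

20.8999


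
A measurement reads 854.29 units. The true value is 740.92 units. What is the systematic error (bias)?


Systematic error = measured - true
= 854.29 - 740.92
= 113.3700

113.3700


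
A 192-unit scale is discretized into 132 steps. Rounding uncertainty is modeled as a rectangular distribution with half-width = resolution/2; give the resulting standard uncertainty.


resolution = range / divisions
resolution = 192 / 132 = 1.4545455
u_res = resolution / (2*sqrt(3))
u_res = 1.4545455 / 3.4641016
u_res = 0.4199

0.4199


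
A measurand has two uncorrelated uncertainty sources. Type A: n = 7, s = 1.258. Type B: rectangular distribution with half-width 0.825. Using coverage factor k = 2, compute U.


u_A = s / sqrt(n) = 1.258 / sqrt(7) = 0.47547931
u_B = half_width / sqrt(3) = 0.825 / sqrt(3) = 0.47631397
uc = sqrt(u_A^2 + u_B^2) = sqrt(0.47547931^2 + 0.47631397^2) = 0.67301974
U = k * uc = 2 * 0.67301974
U = 1.3460

1.3460


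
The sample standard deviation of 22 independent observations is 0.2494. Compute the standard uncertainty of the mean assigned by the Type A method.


u_A = s / sqrt(n)
u_A = 0.2494 / sqrt(22)
u_A = 0.2494 / 4.6904158
u_A = 0.0532

0.0532


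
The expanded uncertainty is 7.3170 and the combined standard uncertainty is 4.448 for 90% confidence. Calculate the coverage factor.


k = U / uc
k = 7.3170 / 4.448
k = 1.645

1.645


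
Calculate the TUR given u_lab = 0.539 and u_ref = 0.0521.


TUR = u_lab / u_ref
= 0.539 / 0.0521
= 10.3455

10.3455


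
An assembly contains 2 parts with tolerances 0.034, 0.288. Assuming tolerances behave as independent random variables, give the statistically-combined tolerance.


RSS = sqrt(0.034^2 + 0.288^2)
= sqrt(0.0841)
= 0.2900

0.2900


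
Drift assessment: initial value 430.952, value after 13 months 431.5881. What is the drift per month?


rate = (v2 - v1) / months
= (431.5881 - 430.952) / 13
= 0.6361 / 13
= 0.0489

0.0489


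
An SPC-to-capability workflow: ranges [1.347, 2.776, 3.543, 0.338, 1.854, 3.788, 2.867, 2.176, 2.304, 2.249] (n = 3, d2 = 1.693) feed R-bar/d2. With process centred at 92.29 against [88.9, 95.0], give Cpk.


R_bar = (1.347 + 2.776 + 3.543 + 0.338 + 1.854 + 3.788 + 2.867 + 2.176 + 2.304 + 2.249) / 10 = 2.3242
sigma = R_bar / d2 = 2.3242 / 1.693 = 1.3728293
Cp = (USL - LSL)/(6*sigma) = (95.0 - 88.9)/(6*1.3728293) = 0.7406
Cpu = (95.0 - 92.29)/(3*1.3728293) = 0.6580
Cpl = (92.29 - 88.9)/(3*1.3728293) = 0.8231
Cpk = min(Cpu, Cpl) = 0.6580

0.6580


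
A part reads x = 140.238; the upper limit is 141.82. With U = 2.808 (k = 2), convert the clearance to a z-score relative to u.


u = U / k = 2.808 / 2 = 1.404
margin = |USL - x| = |141.82 - 140.238| = 1.582
z = margin / u = 1.582 / 1.404
z = 1.1268

1.1268


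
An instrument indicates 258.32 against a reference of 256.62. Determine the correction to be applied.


Correction = standard - reading
= 256.62 - 258.32
= -1.7000

-1.7000


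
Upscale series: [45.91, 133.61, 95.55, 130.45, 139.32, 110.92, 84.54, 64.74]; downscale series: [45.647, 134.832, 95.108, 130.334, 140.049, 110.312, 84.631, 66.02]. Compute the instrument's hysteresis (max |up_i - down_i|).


|45.91 - 45.647| = 0.2630
|133.61 - 134.832| = 1.2220
|95.55 - 95.108| = 0.4420
|130.45 - 130.334| = 0.1160
|139.32 - 140.049| = 0.7290
|110.92 - 110.312| = 0.6080
|84.54 - 84.631| = 0.0910
|64.74 - 66.02| = 1.2800
hysteresis = max(diffs) = 1.2800

1.2800


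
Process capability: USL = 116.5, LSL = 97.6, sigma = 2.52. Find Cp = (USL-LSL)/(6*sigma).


Cp = (USL - LSL) / (6 * sigma)
= (116.5 - 97.6) / (6 * 2.52)
= 18.9000 / 15.1200
= 1.2500

1.2500


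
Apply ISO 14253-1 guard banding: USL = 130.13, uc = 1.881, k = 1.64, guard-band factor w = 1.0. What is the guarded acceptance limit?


U = k * uc = 1.64 * 1.881 = 3.08484
guard band g = w * U = 1.0 * 3.08484 = 3.08484
AL = USL - g = 130.13 - 3.08484
AL = 127.0452

127.0452


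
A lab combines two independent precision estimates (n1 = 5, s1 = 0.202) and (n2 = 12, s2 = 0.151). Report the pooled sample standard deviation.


s_p = sqrt(((n1-1)*s1^2 + (n2-1)*s2^2) / (n1+n2-2))
numerator = (5-1)*0.202^2 + (12-1)*0.151^2 = 0.163216 + 0.250811 = 0.414027
denominator = 5 + 12 - 2 = 15
s_p^2 = 0.414027 / 15 = 0.0276018
s_p = sqrt(0.0276018) = 0.1661

0.1661


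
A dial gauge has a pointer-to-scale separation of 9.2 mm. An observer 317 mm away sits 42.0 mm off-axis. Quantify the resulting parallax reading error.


error = h * offset / d
= 9.2 * 42.0 / 317
= 1.2189

1.2189


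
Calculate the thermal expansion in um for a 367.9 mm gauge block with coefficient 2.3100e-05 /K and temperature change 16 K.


dL = L * alpha * dT
= 367.9 * 2.3100e-05 * 16
= 0.1359758 mm
dL_um = 0.1359758 * 1000 = 135.9758 um

135.9758


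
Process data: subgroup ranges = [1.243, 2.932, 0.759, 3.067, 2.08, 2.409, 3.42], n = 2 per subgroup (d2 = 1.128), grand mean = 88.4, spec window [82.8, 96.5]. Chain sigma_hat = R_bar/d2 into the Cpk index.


R_bar = (1.243 + 2.932 + 0.759 + 3.067 + 2.08 + 2.409 + 3.42) / 7 = 2.2728571
sigma = R_bar / d2 = 2.2728571 / 1.128 = 2.0149442
Cp = (USL - LSL)/(6*sigma) = (96.5 - 82.8)/(6*2.0149442) = 1.1332
Cpu = (96.5 - 88.4)/(3*2.0149442) = 1.3400
Cpl = (88.4 - 82.8)/(3*2.0149442) = 0.9264
Cpk = min(Cpu, Cpl) = 0.9264

0.9264


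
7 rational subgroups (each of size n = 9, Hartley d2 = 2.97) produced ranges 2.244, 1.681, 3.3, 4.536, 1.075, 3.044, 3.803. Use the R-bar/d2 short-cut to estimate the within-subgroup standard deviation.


R_bar = (2.244 + 1.681 + 3.3 + 4.536 + 1.075 + 3.044 + 3.803) / 7
R_bar = 19.683 / 7 = 2.8118571
sigma_hat = R_bar / d2 = 2.8118571 / 2.97 = 0.9468

0.9468


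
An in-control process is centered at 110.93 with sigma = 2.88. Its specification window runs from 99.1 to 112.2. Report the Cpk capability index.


Cpu = (USL - mean) / (3*sigma) = (112.2 - 110.93) / (3*2.88) = 0.1470
Cpl = (mean - LSL) / (3*sigma) = (110.93 - 99.1) / (3*2.88) = 1.3692
Cpk = min(Cpu, Cpl) = 0.1470

0.1470


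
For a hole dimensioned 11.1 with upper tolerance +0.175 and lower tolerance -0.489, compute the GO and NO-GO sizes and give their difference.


GO = nominal - lower_tol (smallest hole = maximum material condition)
GO = 11.1 - 0.489 = 10.611
NO-GO = nominal + upper_tol (largest hole = least material condition)
NO-GO = 11.1 + 0.175 = 11.275
spread = NO-GO - GO = 11.275 - 10.611 = 0.6640

0.6640


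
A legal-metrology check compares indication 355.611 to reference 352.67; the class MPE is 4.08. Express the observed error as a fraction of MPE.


e = indication - reference = 355.611 - 352.67 = 2.9410
|e| = 2.9410
ratio = |e| / MPE = 2.9410 / 4.08
ratio = 0.7208

0.7208


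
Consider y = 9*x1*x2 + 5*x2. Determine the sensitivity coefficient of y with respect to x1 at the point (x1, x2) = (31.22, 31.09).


y = 9*x1*x2 + 5*x2
dy/dx1 = 9*x2
Evaluate at x2 = 31.09: c1 = 9 * 31.09
c1 = 279.8100

279.8100


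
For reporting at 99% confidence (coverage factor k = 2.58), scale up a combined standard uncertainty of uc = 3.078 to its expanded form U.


U = k * uc
U = 2.58 * 3.078
U = 7.9412

7.9412


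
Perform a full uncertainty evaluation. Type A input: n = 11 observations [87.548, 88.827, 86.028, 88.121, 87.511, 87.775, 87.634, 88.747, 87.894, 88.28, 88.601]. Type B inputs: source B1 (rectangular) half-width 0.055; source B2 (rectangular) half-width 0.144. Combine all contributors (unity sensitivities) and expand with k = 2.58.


mean = (87.548 + 88.827 + 86.028 + 88.121 + 87.511 + 87.775 + 87.634 + 88.747 + 87.894 + 88.28 + 88.601) / 11 = 87.906
s = sqrt(sum((x - mean)^2)/(n-1)) = 0.7827522
u_A = s / sqrt(n) = 0.7827522 / sqrt(11) = 0.23600867
u_B1 = 0.055 / sqrt(3) = 0.031754265
u_B2 = 0.144 / sqrt(3) = 0.083138439
uc = sqrt(0.23600867^2 + 0.031754265^2 + 0.083138439^2) = 0.2522309
U = k * uc = 2.58 * 0.2522309
U = 0.6508

0.6508


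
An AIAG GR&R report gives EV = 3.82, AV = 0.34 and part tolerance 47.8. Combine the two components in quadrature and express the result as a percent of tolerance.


GRR = sqrt(EV^2 + AV^2) = sqrt(3.82^2 + 0.34^2) = 3.835101
%GRR = GRR / tol * 100 = 3.835101 / 47.8 * 100
%GRR = 8.0232

8.0232


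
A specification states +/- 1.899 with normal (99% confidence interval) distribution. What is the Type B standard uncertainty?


u_B = half_width / 2.576
u_B = 1.899 / 2.576
u_B = 0.7372

0.7372


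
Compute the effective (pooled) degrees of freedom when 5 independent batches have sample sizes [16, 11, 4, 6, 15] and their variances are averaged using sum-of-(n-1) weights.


nu = sum_i (n_i - 1)
nu = ((16 - 1) + (11 - 1) + (4 - 1) + (6 - 1) + (15 - 1))
nu = 15 + 10 + 3 + 5 + 14
nu = 47

47


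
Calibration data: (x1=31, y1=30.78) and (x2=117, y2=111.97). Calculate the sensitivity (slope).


slope = (y2 - y1) / (x2 - x1)
= (111.97 - 30.78) / (117 - 31)
= 81.1900 / 86
= 0.9441

0.9441


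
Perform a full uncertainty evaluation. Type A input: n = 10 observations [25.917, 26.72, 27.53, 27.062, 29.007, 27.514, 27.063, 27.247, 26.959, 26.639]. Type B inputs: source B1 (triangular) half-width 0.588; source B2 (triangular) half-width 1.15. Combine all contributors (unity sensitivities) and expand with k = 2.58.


mean = (25.917 + 26.72 + 27.53 + 27.062 + 29.007 + 27.514 + 27.063 + 27.247 + 26.959 + 26.639) / 10 = 27.1658
s = sqrt(sum((x - mean)^2)/(n-1)) = 0.79933039
u_A = s / sqrt(n) = 0.79933039 / sqrt(10) = 0.25277046
u_B1 = 0.588 / sqrt(6) = 0.24004999
u_B2 = 1.15 / sqrt(6) = 0.46948553
uc = sqrt(0.25277046^2 + 0.24004999^2 + 0.46948553^2) = 0.58475086
U = k * uc = 2.58 * 0.58475086
U = 1.5087

1.5087


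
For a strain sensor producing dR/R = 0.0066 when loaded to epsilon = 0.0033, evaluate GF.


GF = (dR/R) / epsilon
= 0.0066 / 0.0033
= 2.0000

2.0000


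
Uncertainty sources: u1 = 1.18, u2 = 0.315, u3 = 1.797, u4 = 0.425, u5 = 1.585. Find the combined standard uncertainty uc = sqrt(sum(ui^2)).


uc = sqrt(1.18^2 + 0.315^2 + 1.797^2 + 0.425^2 + 1.585^2)
uc = sqrt(7.413684)
uc = 2.7228

2.7228


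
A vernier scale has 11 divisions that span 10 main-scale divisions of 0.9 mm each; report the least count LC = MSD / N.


LC = MSD / n_div
= 0.9 / 11
= 0.0818

0.0818


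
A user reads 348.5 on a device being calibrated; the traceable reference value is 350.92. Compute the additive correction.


Correction = standard - reading
= 350.92 - 348.5
= 2.4200

2.4200


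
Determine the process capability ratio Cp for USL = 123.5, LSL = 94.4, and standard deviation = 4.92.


Cp = (USL - LSL) / (6 * sigma)
= (123.5 - 94.4) / (6 * 4.92)
= 29.1000 / 29.5200
= 0.9858

0.9858


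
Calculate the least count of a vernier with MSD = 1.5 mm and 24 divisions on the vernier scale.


LC = MSD / n_div
= 1.5 / 24
= 0.0625

0.0625


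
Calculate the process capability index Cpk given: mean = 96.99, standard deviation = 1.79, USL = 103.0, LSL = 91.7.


Cpu = (USL - mean) / (3*sigma) = (103.0 - 96.99) / (3*1.79) = 1.1192
Cpl = (mean - LSL) / (3*sigma) = (96.99 - 91.7) / (3*1.79) = 0.9851
Cpk = min(Cpu, Cpl) = 0.9851

0.9851


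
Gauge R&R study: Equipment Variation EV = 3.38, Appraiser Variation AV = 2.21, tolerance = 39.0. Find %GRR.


GRR = sqrt(EV^2 + AV^2) = sqrt(3.38^2 + 2.21^2) = 4.0383784
%GRR = GRR / tol * 100 = 4.0383784 / 39.0 * 100
%GRR = 10.3548

10.3548


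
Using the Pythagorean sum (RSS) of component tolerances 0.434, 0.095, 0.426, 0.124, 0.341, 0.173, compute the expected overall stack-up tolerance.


RSS = sqrt(0.434^2 + 0.095^2 + 0.426^2 + 0.124^2 + 0.341^2 + 0.173^2)
= sqrt(0.540443)
= 0.7351

0.7351


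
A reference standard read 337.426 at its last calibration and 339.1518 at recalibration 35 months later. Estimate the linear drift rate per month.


rate = (v2 - v1) / months
= (339.1518 - 337.426) / 35
= 1.7258 / 35
= 0.0493

0.0493


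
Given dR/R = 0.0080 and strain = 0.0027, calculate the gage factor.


GF = (dR/R) / epsilon
= 0.0080 / 0.0027
= 2.9630

2.9630


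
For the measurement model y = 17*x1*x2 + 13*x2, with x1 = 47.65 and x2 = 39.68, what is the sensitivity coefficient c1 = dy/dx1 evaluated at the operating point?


y = 17*x1*x2 + 13*x2
dy/dx1 = 17*x2
Evaluate at x2 = 39.68: c1 = 17 * 39.68
c1 = 674.5600

674.5600


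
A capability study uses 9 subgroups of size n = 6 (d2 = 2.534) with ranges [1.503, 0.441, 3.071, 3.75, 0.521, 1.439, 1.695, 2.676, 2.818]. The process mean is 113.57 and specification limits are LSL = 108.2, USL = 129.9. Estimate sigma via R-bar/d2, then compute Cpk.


R_bar = (1.503 + 0.441 + 3.071 + 3.75 + 0.521 + 1.439 + 1.695 + 2.676 + 2.818) / 9 = 1.9904444
sigma = R_bar / d2 = 1.9904444 / 2.534 = 0.78549503
Cp = (USL - LSL)/(6*sigma) = (129.9 - 108.2)/(6*0.78549503) = 4.6043
Cpu = (129.9 - 113.57)/(3*0.78549503) = 6.9298
Cpl = (113.57 - 108.2)/(3*0.78549503) = 2.2788
Cpk = min(Cpu, Cpl) = 2.2788

2.2788


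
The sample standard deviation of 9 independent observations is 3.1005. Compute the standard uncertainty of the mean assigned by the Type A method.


u_A = s / sqrt(n)
u_A = 3.1005 / sqrt(9)
u_A = 3.1005 / 3
u_A = 1.0335

1.0335


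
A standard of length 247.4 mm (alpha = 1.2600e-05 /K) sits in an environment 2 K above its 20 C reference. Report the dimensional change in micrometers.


dL = L * alpha * dT
= 247.4 * 1.2600e-05 * 2
= 0.0062345 mm
dL_um = 0.0062345 * 1000 = 6.2345 um

6.2345


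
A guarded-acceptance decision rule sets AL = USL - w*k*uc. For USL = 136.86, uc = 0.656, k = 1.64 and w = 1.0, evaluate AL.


U = k * uc = 1.64 * 0.656 = 1.07584
guard band g = w * U = 1.0 * 1.07584 = 1.07584
AL = USL - g = 136.86 - 1.07584
AL = 135.7842

135.7842


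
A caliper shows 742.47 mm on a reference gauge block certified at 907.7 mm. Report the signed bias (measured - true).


Systematic error = measured - true
= 742.47 - 907.7
= -165.2300

-165.2300


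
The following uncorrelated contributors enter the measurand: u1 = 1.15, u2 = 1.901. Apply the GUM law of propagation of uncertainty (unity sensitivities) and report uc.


uc = sqrt(1.15^2 + 1.901^2)
uc = sqrt(4.936301)
uc = 2.2218

2.2218
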